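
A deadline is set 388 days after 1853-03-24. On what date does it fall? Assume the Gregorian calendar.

Mar has 31 days: +8 → Apr 1, 1853 (380 left).
Apr has 30 days: +30 → May 1, 1853 (350 left).
May has 31 days: +31 → Jun 1, 1853 (319 left).
Jun has 30 days: +30 → Jul 1, 1853 (289 left).
Jul has 31 days: +31 → Aug 1, 1853 (258 left).
Aug has 31 days: +31 → Sep 1, 1853 (227 left).
Sep has 30 days: +30 → Oct 1, 1853 (197 left).
Oct has 31 days: +31 → Nov 1, 1853 (166 left).
Nov has 30 days: +30 → Dec 1, 1853 (136 left).
Dec has 31 days: +31 → Jan 1, 1854 (105 left).
Jan has 31 days: +31 → Feb 1, 1854 (74 left).
Feb has 28 days: +28 → Mar 1, 1854 (46 left).
Mar has 31 days: +31 → Apr 1, 1854 (15 left).
+15 → Apr 16, 1854.

April 16, 1854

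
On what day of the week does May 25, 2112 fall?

Doomsday rule: the anchor day for the 2100s is Sunday. For year 12: 12÷12 = 1 r 0, and 0÷4 = 0, so 1+0+0 = 1.
Sunday + 1 ≡ Monday — that's 2112's doomsday.
In May the doomsday date is May 9.
May 25 is 16 days after May 9; 16 mod 7 = 2, so Monday + 2 = Wednesday.

Wednesday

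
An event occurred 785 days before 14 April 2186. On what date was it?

February 19, 2184

−365 (one year) → Apr 14, 2185 (420 left).
−365 (one year) → Apr 14, 2184 (55 left).
−14 → Mar 31, 2184 (end of Mar, 31 days; 41 left).
−31 → Feb 29, 2184 (end of Feb, 29 days; 10 left).
−10 → Feb 19, 2184.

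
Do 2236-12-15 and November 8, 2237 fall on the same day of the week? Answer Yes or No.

From Dec 15, 2236 to Nov 8, 2237 is 328 days.
328 mod 7 = 6, so they are different weekdays.
(Dec 15, 2236 is a Thursday; Nov 8, 2237 is a Wednesday.)

No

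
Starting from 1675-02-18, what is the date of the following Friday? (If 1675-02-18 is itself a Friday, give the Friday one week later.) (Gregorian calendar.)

February 22, 1675

Feb 18, 1675 is a Monday.
From Monday to the next Friday is 4 days.
Feb 18, 1675 + 4 = Feb 22, 1675.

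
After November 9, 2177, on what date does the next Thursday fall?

November 13, 2177

Nov 9, 2177 is a Sunday.
From Sunday to the next Thursday is 4 days.
Nov 9, 2177 + 4 = Nov 13, 2177.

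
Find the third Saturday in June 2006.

June 17, 2006

June 1, 2006 is a Thursday.
The first Saturday is therefore June 3 (2 days later).
The third Saturday is 3 + 2×7 = June 17.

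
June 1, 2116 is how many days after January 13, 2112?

1601

Jan 13, 2112 → Jan 13, 2113: 366 days (Feb 29, 2112 is in that span).
Jan 13, 2113 → Jan 13, 2114: 365 days.
Jan 13, 2114 → Jan 13, 2115: 365 days.
Jan 13, 2115 → Jan 13, 2116: 365 days.
Jan 13, 2116 → Feb 13, 2116: 31 days (January has 31).
Feb 13, 2116 → Mar 13, 2116: 29 days (February has 29).
Mar 13, 2116 → Apr 13, 2116: 31 days (March has 31).
Apr 13, 2116 → May 13, 2116: 30 days (April has 30).
May 13, 2116 → Jun 1, 2116: 19 days.
Total: 1601 days.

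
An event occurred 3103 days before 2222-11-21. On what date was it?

−365 (one year) → Nov 21, 2221 (2738 left).
−365 (one year) → Nov 21, 2220 (2373 left).
−366 (one year; includes Feb 29, 2220) → Nov 21, 2219 (2007 left).
−365 (one year) → Nov 21, 2218 (1642 left).
−365 (one year) → Nov 21, 2217 (1277 left).
−365 (one year) → Nov 21, 2216 (912 left).
−366 (one year; includes Feb 29, 2216) → Nov 21, 2215 (546 left).
−365 (one year) → Nov 21, 2214 (181 left).
−21 → Oct 31, 2214 (end of Oct, 31 days; 160 left).
−31 → Sep 30, 2214 (end of Sep, 30 days; 129 left).
−30 → Aug 31, 2214 (end of Aug, 31 days; 99 left).
−31 → Jul 31, 2214 (end of Jul, 31 days; 68 left).
−31 → Jun 30, 2214 (end of Jun, 30 days; 37 left).
−30 → May 31, 2214 (end of May, 31 days; 7 left).
−7 → May 24, 2214.

May 24, 2214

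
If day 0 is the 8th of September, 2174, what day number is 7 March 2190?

5659

Sep 8, 2174 → Sep 8, 2175: 365 days.
Sep 8, 2175 → Sep 8, 2176: 366 days (Feb 29, 2176 is in that span).
Sep 8, 2176 → Sep 8, 2177: 365 days.
Sep 8, 2177 → Sep 8, 2178: 365 days.
Sep 8, 2178 → Sep 8, 2179: 365 days.
Sep 8, 2179 → Sep 8, 2180: 366 days (Feb 29, 2180 is in that span).
Sep 8, 2180 → Sep 8, 2181: 365 days.
Sep 8, 2181 → Sep 8, 2182: 365 days.
Sep 8, 2182 → Sep 8, 2183: 365 days.
Sep 8, 2183 → Sep 8, 2184: 366 days (Feb 29, 2184 is in that span).
Sep 8, 2184 → Sep 8, 2185: 365 days.
Sep 8, 2185 → Sep 8, 2186: 365 days.
Sep 8, 2186 → Sep 8, 2187: 365 days.
Sep 8, 2187 → Sep 8, 2188: 366 days (Feb 29, 2188 is in that span).
Sep 8, 2188 → Sep 8, 2189: 365 days.
Sep 8, 2189 → Oct 8, 2189: 30 days (September has 30).
Oct 8, 2189 → Nov 8, 2189: 31 days (October has 31).
Nov 8, 2189 → Dec 8, 2189: 30 days (November has 30).
Dec 8, 2189 → Jan 8, 2190: 31 days (December has 31).
Jan 8, 2190 → Feb 8, 2190: 31 days (January has 31).
Feb 8, 2190 → Mar 7, 2190: 27 days.
Total: 5659 days.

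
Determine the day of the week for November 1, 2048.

Sunday

Doomsday rule: the anchor day for the 2000s is Tuesday. For year 48: 48÷12 = 4 r 0, and 0÷4 = 0, so 4+0+0 = 4.
Tuesday + 4 ≡ Saturday — that's 2048's doomsday.
In November the doomsday date is Nov 7.
Nov 1 is 6 days before Nov 7; 6 mod 7 = 6, so Saturday − 6 = Sunday.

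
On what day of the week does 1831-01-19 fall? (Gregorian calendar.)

Doomsday rule: the anchor day for the 1800s is Friday. For year 31: 31÷12 = 2 r 7, and 7÷4 = 1, so 2+7+1 = 10.
Friday + 10 ≡ Monday — that's 1831's doomsday.
In January the doomsday date is Jan 3 (1831 is not a leap year).
Jan 19 is 16 days after Jan 3; 16 mod 7 = 2, so Monday + 2 = Wednesday.

Wednesday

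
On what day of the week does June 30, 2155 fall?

Monday

Doomsday rule: the anchor day for the 2100s is Sunday. For year 55: 55÷12 = 4 r 7, and 7÷4 = 1, so 4+7+1 = 12.
Sunday + 12 ≡ Friday — that's 2155's doomsday.
In June the doomsday date is Jun 6.
Jun 30 is 24 days after Jun 6; 24 mod 7 = 3, so Friday + 3 = Monday.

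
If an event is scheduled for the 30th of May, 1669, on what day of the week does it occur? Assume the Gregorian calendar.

Thursday

Doomsday rule: the anchor day for the 1600s is Tuesday. For year 69: 69÷12 = 5 r 9, and 9÷4 = 2, so 5+9+2 = 16.
Tuesday + 16 ≡ Thursday — that's 1669's doomsday.
In May the doomsday date is May 9.
May 30 is 21 days after May 9; 21 mod 7 = 0, so Thursday + 0 = Thursday.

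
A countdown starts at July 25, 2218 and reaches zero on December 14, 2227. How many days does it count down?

3429

Jul 25, 2218 → Jul 25, 2219: 365 days.
Jul 25, 2219 → Jul 25, 2220: 366 days (Feb 29, 2220 is in that span).
Jul 25, 2220 → Jul 25, 2221: 365 days.
Jul 25, 2221 → Jul 25, 2222: 365 days.
Jul 25, 2222 → Jul 25, 2223: 365 days.
Jul 25, 2223 → Jul 25, 2224: 366 days (Feb 29, 2224 is in that span).
Jul 25, 2224 → Jul 25, 2225: 365 days.
Jul 25, 2225 → Jul 25, 2226: 365 days.
Jul 25, 2226 → Jul 25, 2227: 365 days.
Jul 25, 2227 → Aug 25, 2227: 31 days (July has 31).
Aug 25, 2227 → Sep 25, 2227: 31 days (August has 31).
Sep 25, 2227 → Oct 25, 2227: 30 days (September has 30).
Oct 25, 2227 → Nov 25, 2227: 31 days (October has 31).
Nov 25, 2227 → Dec 14, 2227: 19 days.
Total: 3429 days.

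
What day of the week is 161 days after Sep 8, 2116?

First find the weekday of Sep 8, 2116. Doomsday rule: the anchor day for the 2100s is Sunday. For year 16: 16÷12 = 1 r 4, and 4÷4 = 1, so 1+4+1 = 6.
Sunday + 6 ≡ Saturday — that's 2116's doomsday.
In September the doomsday date is Sep 5.
Sep 8 is 3 days after Sep 5; 3 mod 7 = 3, so Saturday + 3 = Tuesday.
161 mod 7 = 0, so 161 days after a Tuesday is Tuesday + 0 = Tuesday.

Tuesday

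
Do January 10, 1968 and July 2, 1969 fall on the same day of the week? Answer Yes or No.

From Jan 10, 1968 to Jul 2, 1969 is 539 days.
539 mod 7 = 0, so they are the same weekday.
(Jan 10, 1968 is a Wednesday; Jul 2, 1969 is a Wednesday.)

Yes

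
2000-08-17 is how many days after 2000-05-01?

May 1, 2000 → Jun 1, 2000: 31 days (May has 31).
Jun 1, 2000 → Jul 1, 2000: 30 days (June has 30).
Jul 1, 2000 → Aug 1, 2000: 31 days (July has 31).
Aug 1, 2000 → Aug 17, 2000: 16 days.
Total: 108 days.

108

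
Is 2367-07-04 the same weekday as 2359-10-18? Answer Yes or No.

From Oct 18, 2359 to Jul 4, 2367 is 2816 days.
2816 mod 7 = 2, so they are different weekdays.
(Oct 18, 2359 is a Sunday; Jul 4, 2367 is a Tuesday.)

No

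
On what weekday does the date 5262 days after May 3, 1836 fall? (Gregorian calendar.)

May 3, 1836 is a Tuesday.
5262 mod 7 = 5, so 5262 days after a Tuesday is Tuesday + 5 = Sunday.

Sunday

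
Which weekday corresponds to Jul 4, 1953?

Doomsday rule: the anchor day for the 1900s is Wednesday. For year 53: 53÷12 = 4 r 5, and 5÷4 = 1, so 4+5+1 = 10.
Wednesday + 10 ≡ Saturday — that's 1953's doomsday.
In July the doomsday date is Jul 11.
Jul 4 is 7 days before Jul 11; 7 mod 7 = 0, so Saturday − 0 = Saturday.

Saturday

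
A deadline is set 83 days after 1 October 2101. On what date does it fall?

Oct has 31 days: +31 → Nov 1, 2101 (52 left).
Nov has 30 days: +30 → Dec 1, 2101 (22 left).
+22 → Dec 23, 2101.

December 23, 2101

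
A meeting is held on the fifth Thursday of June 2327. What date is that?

June 1, 2327 is a Wednesday.
The first Thursday is therefore June 2 (1 days later).
The fifth Thursday is 2 + 4×7 = June 30.

June 30, 2327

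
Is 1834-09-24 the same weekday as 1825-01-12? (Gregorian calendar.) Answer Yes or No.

From Jan 12, 1825 to Sep 24, 1834 is 3542 days.
3542 mod 7 = 0, so they are the same weekday.
(Jan 12, 1825 is a Wednesday; Sep 24, 1834 is a Wednesday.)

Yes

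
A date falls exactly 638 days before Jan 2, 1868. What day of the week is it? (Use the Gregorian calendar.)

Wednesday

Jan 2, 1868 is a Thursday.
638 mod 7 = 1, so 638 days before a Thursday is Thursday − 1 = Wednesday.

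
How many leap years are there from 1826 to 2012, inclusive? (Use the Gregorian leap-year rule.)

Multiples of 4 in [1826,2012]: 47.
Of those, multiples of 100: 2 (not leap unless ÷400).
Multiples of 400: 1.
Leap years = 47 − 2 + 1 = 46.

46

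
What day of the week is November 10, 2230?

Doomsday rule: the anchor day for the 2200s is Friday. For year 30: 30÷12 = 2 r 6, and 6÷4 = 1, so 2+6+1 = 9.
Friday + 9 ≡ Sunday — that's 2230's doomsday.
In November the doomsday date is Nov 7.
Nov 10 is 3 days after Nov 7; 3 mod 7 = 3, so Sunday + 3 = Wednesday.

Wednesday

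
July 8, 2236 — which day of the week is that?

Doomsday rule: the anchor day for the 2200s is Friday. For year 36: 36÷12 = 3 r 0, and 0÷4 = 0, so 3+0+0 = 3.
Friday + 3 ≡ Monday — that's 2236's doomsday.
In July the doomsday date is Jul 11.
Jul 8 is 3 days before Jul 11; 3 mod 7 = 3, so Monday − 3 = Friday.

Friday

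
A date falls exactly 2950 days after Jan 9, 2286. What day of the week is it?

Tuesday

Jan 9, 2286 is a Saturday.
2950 mod 7 = 3, so 2950 days after a Saturday is Saturday + 3 = Tuesday.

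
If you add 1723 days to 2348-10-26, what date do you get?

+365 (one year) → Oct 26, 2349 (1358 left).
+365 (one year) → Oct 26, 2350 (993 left).
+365 (one year) → Oct 26, 2351 (628 left).
+366 (one year; includes Feb 29, 2352) → Oct 26, 2352 (262 left).
Oct has 31 days: +6 → Nov 1, 2352 (256 left).
Nov has 30 days: +30 → Dec 1, 2352 (226 left).
Dec has 31 days: +31 → Jan 1, 2353 (195 left).
Jan has 31 days: +31 → Feb 1, 2353 (164 left).
Feb has 28 days: +28 → Mar 1, 2353 (136 left).
Mar has 31 days: +31 → Apr 1, 2353 (105 left).
Apr has 30 days: +30 → May 1, 2353 (75 left).
May has 31 days: +31 → Jun 1, 2353 (44 left).
Jun has 30 days: +30 → Jul 1, 2353 (14 left).
+14 → Jul 15, 2353.

July 15, 2353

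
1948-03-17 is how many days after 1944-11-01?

1232

Nov 1, 1944 → Nov 1, 1945: 365 days.
Nov 1, 1945 → Nov 1, 1946: 365 days.
Nov 1, 1946 → Nov 1, 1947: 365 days.
Nov 1, 1947 → Dec 1, 1947: 30 days (November has 30).
Dec 1, 1947 → Jan 1, 1948: 31 days (December has 31).
Jan 1, 1948 → Feb 1, 1948: 31 days (January has 31).
Feb 1, 1948 → Mar 1, 1948: 29 days (February has 29).
Mar 1, 1948 → Mar 17, 1948: 16 days.
Total: 1232 days.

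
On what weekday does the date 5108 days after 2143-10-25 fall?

Oct 25, 2143 is a Friday.
5108 mod 7 = 5, so 5108 days after a Friday is Friday + 5 = Wednesday.

Wednesday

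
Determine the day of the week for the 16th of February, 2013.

Doomsday rule: the anchor day for the 2000s is Tuesday. For year 13: 13÷12 = 1 r 1, and 1÷4 = 0, so 1+1+0 = 2.
Tuesday + 2 ≡ Thursday — that's 2013's doomsday.
In February the doomsday date is Feb 28 (2013 is not a leap year).
Feb 16 is 12 days before Feb 28; 12 mod 7 = 5, so Thursday − 5 = Saturday.

Saturday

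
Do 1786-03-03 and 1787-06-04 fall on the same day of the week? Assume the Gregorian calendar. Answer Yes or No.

No

From Mar 3, 1786 to Jun 4, 1787 is 458 days.
458 mod 7 = 3, so they are different weekdays.
(Mar 3, 1786 is a Friday; Jun 4, 1787 is a Monday.)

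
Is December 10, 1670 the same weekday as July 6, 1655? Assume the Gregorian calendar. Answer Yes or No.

No

From Jul 6, 1655 to Dec 10, 1670 is 5636 days.
5636 mod 7 = 1, so they are different weekdays.
(Jul 6, 1655 is a Tuesday; Dec 10, 1670 is a Wednesday.)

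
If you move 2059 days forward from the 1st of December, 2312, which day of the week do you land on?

First find the weekday of Dec 1, 2312. Doomsday rule: the anchor day for the 2300s is Wednesday. For year 12: 12÷12 = 1 r 0, and 0÷4 = 0, so 1+0+0 = 1.
Wednesday + 1 ≡ Thursday — that's 2312's doomsday.
In December the doomsday date is Dec 12.
Dec 1 is 11 days before Dec 12; 11 mod 7 = 4, so Thursday − 4 = Sunday.
2059 mod 7 = 1, so 2059 days after a Sunday is Sunday + 1 = Monday.

Monday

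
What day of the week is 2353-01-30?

Friday

Doomsday rule: the anchor day for the 2300s is Wednesday. For year 53: 53÷12 = 4 r 5, and 5÷4 = 1, so 4+5+1 = 10.
Wednesday + 10 ≡ Saturday — that's 2353's doomsday.
In January the doomsday date is Jan 3 (2353 is not a leap year).
Jan 30 is 27 days after Jan 3; 27 mod 7 = 6, so Saturday + 6 = Friday.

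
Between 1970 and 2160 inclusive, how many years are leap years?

47

Multiples of 4 in [1970,2160]: 48.
Of those, multiples of 100: 2 (not leap unless ÷400).
Multiples of 400: 1.
Leap years = 48 − 2 + 1 = 47.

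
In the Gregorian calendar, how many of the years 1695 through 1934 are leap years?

Multiples of 4 in [1695,1934]: 60.
Of those, multiples of 100: 3 (not leap unless ÷400).
Multiples of 400: 0.
Leap years = 60 − 3 + 0 = 57.

57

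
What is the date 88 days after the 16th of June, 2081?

September 12, 2081

Jun has 30 days: +15 → Jul 1, 2081 (73 left).
Jul has 31 days: +31 → Aug 1, 2081 (42 left).
Aug has 31 days: +31 → Sep 1, 2081 (11 left).
+11 → Sep 12, 2081.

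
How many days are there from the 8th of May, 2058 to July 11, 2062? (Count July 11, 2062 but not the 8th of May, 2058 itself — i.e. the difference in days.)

May 8, 2058 → May 8, 2059: 365 days.
May 8, 2059 → May 8, 2060: 366 days (Feb 29, 2060 is in that span).
May 8, 2060 → May 8, 2061: 365 days.
May 8, 2061 → May 8, 2062: 365 days.
May 8, 2062 → Jun 8, 2062: 31 days (May has 31).
Jun 8, 2062 → Jul 8, 2062: 30 days (June has 30).
Jul 8, 2062 → Jul 11, 2062: 3 days.
Total: 1525 days.

1525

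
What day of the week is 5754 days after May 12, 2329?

Sunday

First find the weekday of May 12, 2329. Doomsday rule: the anchor day for the 2300s is Wednesday. For year 29: 29÷12 = 2 r 5, and 5÷4 = 1, so 2+5+1 = 8.
Wednesday + 8 ≡ Thursday — that's 2329's doomsday.
In May the doomsday date is May 9.
May 12 is 3 days after May 9; 3 mod 7 = 3, so Thursday + 3 = Sunday.
5754 mod 7 = 0, so 5754 days after a Sunday is Sunday + 0 = Sunday.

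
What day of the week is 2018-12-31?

Monday

Doomsday rule: the anchor day for the 2000s is Tuesday. For year 18: 18÷12 = 1 r 6, and 6÷4 = 1, so 1+6+1 = 8.
Tuesday + 8 ≡ Wednesday — that's 2018's doomsday.
In December the doomsday date is Dec 12.
Dec 31 is 19 days after Dec 12; 19 mod 7 = 5, so Wednesday + 5 = Monday.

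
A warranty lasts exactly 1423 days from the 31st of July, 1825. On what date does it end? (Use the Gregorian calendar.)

June 23, 1829

+365 (one year) → Jul 31, 1826 (1058 left).
+365 (one year) → Jul 31, 1827 (693 left).
+366 (one year; includes Feb 29, 1828) → Jul 31, 1828 (327 left).
Jul has 31 days: +1 → Aug 1, 1828 (326 left).
Aug has 31 days: +31 → Sep 1, 1828 (295 left).
Sep has 30 days: +30 → Oct 1, 1828 (265 left).
Oct has 31 days: +31 → Nov 1, 1828 (234 left).
Nov has 30 days: +30 → Dec 1, 1828 (204 left).
Dec has 31 days: +31 → Jan 1, 1829 (173 left).
Jan has 31 days: +31 → Feb 1, 1829 (142 left).
Feb has 28 days: +28 → Mar 1, 1829 (114 left).
Mar has 31 days: +31 → Apr 1, 1829 (83 left).
Apr has 30 days: +30 → May 1, 1829 (53 left).
May has 31 days: +31 → Jun 1, 1829 (22 left).
+22 → Jun 23, 1829.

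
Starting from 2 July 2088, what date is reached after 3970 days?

+365 (one year) → Jul 2, 2089 (3605 left).
+365 (one year) → Jul 2, 2090 (3240 left).
+365 (one year) → Jul 2, 2091 (2875 left).
+366 (one year; includes Feb 29, 2092) → Jul 2, 2092 (2509 left).
+365 (one year) → Jul 2, 2093 (2144 left).
+365 (one year) → Jul 2, 2094 (1779 left).
+365 (one year) → Jul 2, 2095 (1414 left).
+366 (one year; includes Feb 29, 2096) → Jul 2, 2096 (1048 left).
+365 (one year) → Jul 2, 2097 (683 left).
+365 (one year) → Jul 2, 2098 (318 left).
Jul has 31 days: +30 → Aug 1, 2098 (288 left).
Aug has 31 days: +31 → Sep 1, 2098 (257 left).
Sep has 30 days: +30 → Oct 1, 2098 (227 left).
Oct has 31 days: +31 → Nov 1, 2098 (196 left).
Nov has 30 days: +30 → Dec 1, 2098 (166 left).
Dec has 31 days: +31 → Jan 1, 2099 (135 left).
Jan has 31 days: +31 → Feb 1, 2099 (104 left).
Feb has 28 days: +28 → Mar 1, 2099 (76 left).
Mar has 31 days: +31 → Apr 1, 2099 (45 left).
Apr has 30 days: +30 → May 1, 2099 (15 left).
+15 → May 16, 2099.

May 16, 2099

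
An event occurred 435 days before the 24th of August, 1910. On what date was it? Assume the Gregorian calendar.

−365 (one year) → Aug 24, 1909 (70 left).
−24 → Jul 31, 1909 (end of Jul, 31 days; 46 left).
−31 → Jun 30, 1909 (end of Jun, 30 days; 15 left).
−15 → Jun 15, 1909.

June 15, 1909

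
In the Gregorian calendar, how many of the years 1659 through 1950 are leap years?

70

Multiples of 4 in [1659,1950]: 73.
Of those, multiples of 100: 3 (not leap unless ÷400).
Multiples of 400: 0.
Leap years = 73 − 3 + 0 = 70.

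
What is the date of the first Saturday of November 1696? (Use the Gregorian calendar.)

November 3, 1696

November 1, 1696 is a Thursday.
The first Saturday is therefore November 3 (2 days later).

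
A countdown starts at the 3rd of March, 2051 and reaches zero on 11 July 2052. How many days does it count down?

Mar 3, 2051 → Mar 3, 2052: 366 days (Feb 29, 2052 is in that span).
Mar 3, 2052 → Apr 3, 2052: 31 days (March has 31).
Apr 3, 2052 → May 3, 2052: 30 days (April has 30).
May 3, 2052 → Jun 3, 2052: 31 days (May has 31).
Jun 3, 2052 → Jul 3, 2052: 30 days (June has 30).
Jul 3, 2052 → Jul 11, 2052: 8 days.
Total: 496 days.

496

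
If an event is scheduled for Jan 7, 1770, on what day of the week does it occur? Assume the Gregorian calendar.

Sunday

Doomsday rule: the anchor day for the 1700s is Sunday. For year 70: 70÷12 = 5 r 10, and 10÷4 = 2, so 5+10+2 = 17.
Sunday + 17 ≡ Wednesday — that's 1770's doomsday.
In January the doomsday date is Jan 3 (1770 is not a leap year).
Jan 7 is 4 days after Jan 3; 4 mod 7 = 4, so Wednesday + 4 = Sunday.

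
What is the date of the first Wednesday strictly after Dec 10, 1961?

Dec 10, 1961 is a Sunday.
From Sunday to the next Wednesday is 3 days.
Dec 10, 1961 + 3 = Dec 13, 1961.

December 13, 1961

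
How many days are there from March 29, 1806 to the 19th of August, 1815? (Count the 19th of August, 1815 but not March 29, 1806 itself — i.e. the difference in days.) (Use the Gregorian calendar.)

3430

Mar 29, 1806 → Mar 29, 1807: 365 days.
Mar 29, 1807 → Mar 29, 1808: 366 days (Feb 29, 1808 is in that span).
Mar 29, 1808 → Mar 29, 1809: 365 days.
Mar 29, 1809 → Mar 29, 1810: 365 days.
Mar 29, 1810 → Mar 29, 1811: 365 days.
Mar 29, 1811 → Mar 29, 1812: 366 days (Feb 29, 1812 is in that span).
Mar 29, 1812 → Mar 29, 1813: 365 days.
Mar 29, 1813 → Mar 29, 1814: 365 days.
Mar 29, 1814 → Mar 29, 1815: 365 days.
Mar 29, 1815 → Apr 29, 1815: 31 days (March has 31).
Apr 29, 1815 → May 29, 1815: 30 days (April has 30).
May 29, 1815 → Jun 29, 1815: 31 days (May has 31).
Jun 29, 1815 → Jul 29, 1815: 30 days (June has 30).
Jul 29, 1815 → Aug 19, 1815: 21 days.
Total: 3430 days.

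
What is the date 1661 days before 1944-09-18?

March 2, 1940

−366 (one year; includes Feb 29, 1944) → Sep 18, 1943 (1295 left).
−365 (one year) → Sep 18, 1942 (930 left).
−365 (one year) → Sep 18, 1941 (565 left).
−365 (one year) → Sep 18, 1940 (200 left).
−18 → Aug 31, 1940 (end of Aug, 31 days; 182 left).
−31 → Jul 31, 1940 (end of Jul, 31 days; 151 left).
−31 → Jun 30, 1940 (end of Jun, 30 days; 120 left).
−30 → May 31, 1940 (end of May, 31 days; 90 left).
−31 → Apr 30, 1940 (end of Apr, 30 days; 59 left).
−30 → Mar 31, 1940 (end of Mar, 31 days; 29 left).
−29 → Mar 2, 1940.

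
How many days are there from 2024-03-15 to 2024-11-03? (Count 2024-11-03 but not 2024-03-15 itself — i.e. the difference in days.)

Mar 15, 2024 → Apr 15, 2024: 31 days (March has 31).
Apr 15, 2024 → May 15, 2024: 30 days (April has 30).
May 15, 2024 → Jun 15, 2024: 31 days (May has 31).
Jun 15, 2024 → Jul 15, 2024: 30 days (June has 30).
Jul 15, 2024 → Aug 15, 2024: 31 days (July has 31).
Aug 15, 2024 → Sep 15, 2024: 31 days (August has 31).
Sep 15, 2024 → Oct 15, 2024: 30 days (September has 30).
Oct 15, 2024 → Nov 3, 2024: 19 days.
Total: 233 days.

233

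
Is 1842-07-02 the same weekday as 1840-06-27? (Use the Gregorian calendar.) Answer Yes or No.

From Jun 27, 1840 to Jul 2, 1842 is 735 days.
735 mod 7 = 0, so they are the same weekday.
(Jun 27, 1840 is a Saturday; Jul 2, 1842 is a Saturday.)

Yes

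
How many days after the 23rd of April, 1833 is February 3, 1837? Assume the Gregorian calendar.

Apr 23, 1833 → Apr 23, 1834: 365 days.
Apr 23, 1834 → Apr 23, 1835: 365 days.
Apr 23, 1835 → Apr 23, 1836: 366 days (Feb 29, 1836 is in that span).
Apr 23, 1836 → May 23, 1836: 30 days (April has 30).
May 23, 1836 → Jun 23, 1836: 31 days (May has 31).
Jun 23, 1836 → Jul 23, 1836: 30 days (June has 30).
Jul 23, 1836 → Aug 23, 1836: 31 days (July has 31).
Aug 23, 1836 → Sep 23, 1836: 31 days (August has 31).
Sep 23, 1836 → Oct 23, 1836: 30 days (September has 30).
Oct 23, 1836 → Nov 23, 1836: 31 days (October has 31).
Nov 23, 1836 → Dec 23, 1836: 30 days (November has 30).
Dec 23, 1836 → Jan 23, 1837: 31 days (December has 31).
Jan 23, 1837 → Feb 3, 1837: 11 days.
Total: 1382 days.

1382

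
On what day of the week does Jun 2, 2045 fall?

Friday

Doomsday rule: the anchor day for the 2000s is Tuesday. For year 45: 45÷12 = 3 r 9, and 9÷4 = 2, so 3+9+2 = 14.
Tuesday + 14 ≡ Tuesday — that's 2045's doomsday.
In June the doomsday date is Jun 6.
Jun 2 is 4 days before Jun 6; 4 mod 7 = 4, so Tuesday − 4 = Friday.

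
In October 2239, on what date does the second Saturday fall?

October 1, 2239 is a Tuesday.
The first Saturday is therefore October 5 (4 days later).
The second Saturday is 5 + 1×7 = October 12.

October 12, 2239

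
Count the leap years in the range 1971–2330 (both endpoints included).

Multiples of 4 in [1971,2330]: 90.
Of those, multiples of 100: 4 (not leap unless ÷400).
Multiples of 400: 1.
Leap years = 90 − 4 + 1 = 87.

87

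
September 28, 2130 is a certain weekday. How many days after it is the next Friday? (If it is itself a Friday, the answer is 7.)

1

Sep 28, 2130 is a Thursday.
From Thursday to the next Friday is 1 day.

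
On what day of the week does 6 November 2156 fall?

Saturday

Doomsday rule: the anchor day for the 2100s is Sunday. For year 56: 56÷12 = 4 r 8, and 8÷4 = 2, so 4+8+2 = 14.
Sunday + 14 ≡ Sunday — that's 2156's doomsday.
In November the doomsday date is Nov 7.
Nov 6 is 1 day before Nov 7; 1 mod 7 = 1, so Sunday − 1 = Saturday.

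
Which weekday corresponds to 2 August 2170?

Thursday

Doomsday rule: the anchor day for the 2100s is Sunday. For year 70: 70÷12 = 5 r 10, and 10÷4 = 2, so 5+10+2 = 17.
Sunday + 17 ≡ Wednesday — that's 2170's doomsday.
In August the doomsday date is Aug 8.
Aug 2 is 6 days before Aug 8; 6 mod 7 = 6, so Wednesday − 6 = Thursday.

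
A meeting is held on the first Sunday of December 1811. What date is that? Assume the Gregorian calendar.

December 1, 1811 is a Sunday.
The first Sunday is therefore December 1 (same day).

December 1, 1811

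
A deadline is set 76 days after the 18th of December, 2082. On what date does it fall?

Dec has 31 days: +14 → Jan 1, 2083 (62 left).
Jan has 31 days: +31 → Feb 1, 2083 (31 left).
Feb has 28 days: +28 → Mar 1, 2083 (3 left).
+3 → Mar 4, 2083.

March 4, 2083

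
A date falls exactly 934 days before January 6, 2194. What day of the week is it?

Friday

First find the weekday of Jan 6, 2194. Doomsday rule: the anchor day for the 2100s is Sunday. For year 94: 94÷12 = 7 r 10, and 10÷4 = 2, so 7+10+2 = 19.
Sunday + 19 ≡ Friday — that's 2194's doomsday.
In January the doomsday date is Jan 3 (2194 is not a leap year).
Jan 6 is 3 days after Jan 3; 3 mod 7 = 3, so Friday + 3 = Monday.
934 mod 7 = 3, so 934 days before a Monday is Monday − 3 = Friday.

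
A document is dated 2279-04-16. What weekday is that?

Wednesday

Doomsday rule: the anchor day for the 2200s is Friday. For year 79: 79÷12 = 6 r 7, and 7÷4 = 1, so 6+7+1 = 14.
Friday + 14 ≡ Friday — that's 2279's doomsday.
In April the doomsday date is Apr 4.
Apr 16 is 12 days after Apr 4; 12 mod 7 = 5, so Friday + 5 = Wednesday.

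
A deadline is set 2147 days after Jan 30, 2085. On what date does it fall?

December 17, 2090

+365 (one year) → Jan 30, 2086 (1782 left).
+365 (one year) → Jan 30, 2087 (1417 left).
+365 (one year) → Jan 30, 2088 (1052 left).
+366 (one year; includes Feb 29, 2088) → Jan 30, 2089 (686 left).
+365 (one year) → Jan 30, 2090 (321 left).
Jan has 31 days: +2 → Feb 1, 2090 (319 left).
Feb has 28 days: +28 → Mar 1, 2090 (291 left).
Mar has 31 days: +31 → Apr 1, 2090 (260 left).
Apr has 30 days: +30 → May 1, 2090 (230 left).
May has 31 days: +31 → Jun 1, 2090 (199 left).
Jun has 30 days: +30 → Jul 1, 2090 (169 left).
Jul has 31 days: +31 → Aug 1, 2090 (138 left).
Aug has 31 days: +31 → Sep 1, 2090 (107 left).
Sep has 30 days: +30 → Oct 1, 2090 (77 left).
Oct has 31 days: +31 → Nov 1, 2090 (46 left).
Nov has 30 days: +30 → Dec 1, 2090 (16 left).
+16 → Dec 17, 2090.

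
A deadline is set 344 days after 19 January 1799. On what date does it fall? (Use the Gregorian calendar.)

Jan has 31 days: +13 → Feb 1, 1799 (331 left).
Feb has 28 days: +28 → Mar 1, 1799 (303 left).
Mar has 31 days: +31 → Apr 1, 1799 (272 left).
Apr has 30 days: +30 → May 1, 1799 (242 left).
May has 31 days: +31 → Jun 1, 1799 (211 left).
Jun has 30 days: +30 → Jul 1, 1799 (181 left).
Jul has 31 days: +31 → Aug 1, 1799 (150 left).
Aug has 31 days: +31 → Sep 1, 1799 (119 left).
Sep has 30 days: +30 → Oct 1, 1799 (89 left).
Oct has 31 days: +31 → Nov 1, 1799 (58 left).
Nov has 30 days: +30 → Dec 1, 1799 (28 left).
+28 → Dec 29, 1799.

December 29, 1799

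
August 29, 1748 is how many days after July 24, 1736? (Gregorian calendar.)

Jul 24, 1736 → Jul 24, 1737: 365 days.
Jul 24, 1737 → Jul 24, 1738: 365 days.
Jul 24, 1738 → Jul 24, 1739: 365 days.
Jul 24, 1739 → Jul 24, 1740: 366 days (Feb 29, 1740 is in that span).
Jul 24, 1740 → Jul 24, 1741: 365 days.
Jul 24, 1741 → Jul 24, 1742: 365 days.
Jul 24, 1742 → Jul 24, 1743: 365 days.
Jul 24, 1743 → Jul 24, 1744: 366 days (Feb 29, 1744 is in that span).
Jul 24, 1744 → Jul 24, 1745: 365 days.
Jul 24, 1745 → Jul 24, 1746: 365 days.
Jul 24, 1746 → Jul 24, 1747: 365 days.
Jul 24, 1747 → Jul 24, 1748: 366 days (Feb 29, 1748 is in that span).
Jul 24, 1748 → Aug 24, 1748: 31 days (July has 31).
Aug 24, 1748 → Aug 29, 1748: 5 days.
Total: 4419 days.

4419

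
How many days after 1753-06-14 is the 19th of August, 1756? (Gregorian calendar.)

1162

Jun 14, 1753 → Jun 14, 1754: 365 days.
Jun 14, 1754 → Jun 14, 1755: 365 days.
Jun 14, 1755 → Jun 14, 1756: 366 days (Feb 29, 1756 is in that span).
Jun 14, 1756 → Jul 14, 1756: 30 days (June has 30).
Jul 14, 1756 → Aug 14, 1756: 31 days (July has 31).
Aug 14, 1756 → Aug 19, 1756: 5 days.
Total: 1162 days.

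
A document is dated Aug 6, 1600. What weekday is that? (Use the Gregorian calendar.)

Sunday

Doomsday rule: the anchor day for the 1600s is Tuesday. For year 00: 0÷12 = 0 r 0, and 0÷4 = 0, so 0+0+0 = 0.
Tuesday + 0 ≡ Tuesday — that's 1600's doomsday.
In August the doomsday date is Aug 8.
Aug 6 is 2 days before Aug 8; 2 mod 7 = 2, so Tuesday − 2 = Sunday.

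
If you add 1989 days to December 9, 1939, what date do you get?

+366 (one year; includes Feb 29, 1940) → Dec 9, 1940 (1623 left).
+365 (one year) → Dec 9, 1941 (1258 left).
+365 (one year) → Dec 9, 1942 (893 left).
+365 (one year) → Dec 9, 1943 (528 left).
+366 (one year; includes Feb 29, 1944) → Dec 9, 1944 (162 left).
Dec has 31 days: +23 → Jan 1, 1945 (139 left).
Jan has 31 days: +31 → Feb 1, 1945 (108 left).
Feb has 28 days: +28 → Mar 1, 1945 (80 left).
Mar has 31 days: +31 → Apr 1, 1945 (49 left).
Apr has 30 days: +30 → May 1, 1945 (19 left).
+19 → May 20, 1945.

May 20, 1945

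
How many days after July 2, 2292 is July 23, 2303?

Jul 2, 2292 → Jul 2, 2293: 365 days.
Jul 2, 2293 → Jul 2, 2294: 365 days.
Jul 2, 2294 → Jul 2, 2295: 365 days.
Jul 2, 2295 → Jul 2, 2296: 366 days (Feb 29, 2296 is in that span).
Jul 2, 2296 → Jul 2, 2297: 365 days.
Jul 2, 2297 → Jul 2, 2298: 365 days.
Jul 2, 2298 → Jul 2, 2299: 365 days.
Jul 2, 2299 → Jul 2, 2300: 365 days.
Jul 2, 2300 → Jul 2, 2301: 365 days.
Jul 2, 2301 → Jul 2, 2302: 365 days.
Jul 2, 2302 → Aug 2, 2302: 31 days (July has 31).
Aug 2, 2302 → Sep 2, 2302: 31 days (August has 31).
Sep 2, 2302 → Oct 2, 2302: 30 days (September has 30).
Oct 2, 2302 → Nov 2, 2302: 31 days (October has 31).
Nov 2, 2302 → Dec 2, 2302: 30 days (November has 30).
Dec 2, 2302 → Jan 2, 2303: 31 days (December has 31).
Jan 2, 2303 → Feb 2, 2303: 31 days (January has 31).
Feb 2, 2303 → Mar 2, 2303: 28 days (February has 28).
Mar 2, 2303 → Apr 2, 2303: 31 days (March has 31).
Apr 2, 2303 → May 2, 2303: 30 days (April has 30).
May 2, 2303 → Jun 2, 2303: 31 days (May has 31).
Jun 2, 2303 → Jul 2, 2303: 30 days (June has 30).
Jul 2, 2303 → Jul 23, 2303: 21 days.
Total: 4037 days.

4037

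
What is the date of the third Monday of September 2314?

September 1, 2314 is a Tuesday.
The first Monday is therefore September 7 (6 days later).
The third Monday is 7 + 2×7 = September 21.

September 21, 2314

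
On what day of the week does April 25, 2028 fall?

Tuesday

January 1, 2028 is a Saturday.
Jan 1, 2028 → Feb 1, 2028: 31 days (January has 31).
Feb 1, 2028 → Mar 1, 2028: 29 days (February has 29).
Mar 1, 2028 → Apr 1, 2028: 31 days (March has 31).
Apr 1, 2028 → Apr 25, 2028: 24 days.
Total: 115 days.
115 mod 7 = 3, so Saturday + 3 = Tuesday.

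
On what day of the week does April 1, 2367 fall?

Doomsday rule: the anchor day for the 2300s is Wednesday. For year 67: 67÷12 = 5 r 7, and 7÷4 = 1, so 5+7+1 = 13.
Wednesday + 13 ≡ Tuesday — that's 2367's doomsday.
In April the doomsday date is Apr 4.
Apr 1 is 3 days before Apr 4; 3 mod 7 = 3, so Tuesday − 3 = Saturday.

Saturday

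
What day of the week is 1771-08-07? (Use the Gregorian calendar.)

Wednesday

Doomsday rule: the anchor day for the 1700s is Sunday. For year 71: 71÷12 = 5 r 11, and 11÷4 = 2, so 5+11+2 = 18.
Sunday + 18 ≡ Thursday — that's 1771's doomsday.
In August the doomsday date is Aug 8.
Aug 7 is 1 day before Aug 8; 1 mod 7 = 1, so Thursday − 1 = Wednesday.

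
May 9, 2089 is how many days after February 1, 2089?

Feb 1, 2089 → Mar 1, 2089: 28 days (February has 28).
Mar 1, 2089 → Apr 1, 2089: 31 days (March has 31).
Apr 1, 2089 → May 1, 2089: 30 days (April has 30).
May 1, 2089 → May 9, 2089: 8 days.
Total: 97 days.

97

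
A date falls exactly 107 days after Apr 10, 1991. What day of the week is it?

Friday

First find the weekday of Apr 10, 1991. Doomsday rule: the anchor day for the 1900s is Wednesday. For year 91: 91÷12 = 7 r 7, and 7÷4 = 1, so 7+7+1 = 15.
Wednesday + 15 ≡ Thursday — that's 1991's doomsday.
In April the doomsday date is Apr 4.
Apr 10 is 6 days after Apr 4; 6 mod 7 = 6, so Thursday + 6 = Wednesday.
107 mod 7 = 2, so 107 days after a Wednesday is Wednesday + 2 = Friday.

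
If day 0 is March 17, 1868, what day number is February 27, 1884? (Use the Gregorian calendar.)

Mar 17, 1868 → Mar 17, 1869: 365 days.
Mar 17, 1869 → Mar 17, 1870: 365 days.
Mar 17, 1870 → Mar 17, 1871: 365 days.
Mar 17, 1871 → Mar 17, 1872: 366 days (Feb 29, 1872 is in that span).
Mar 17, 1872 → Mar 17, 1873: 365 days.
Mar 17, 1873 → Mar 17, 1874: 365 days.
Mar 17, 1874 → Mar 17, 1875: 365 days.
Mar 17, 1875 → Mar 17, 1876: 366 days (Feb 29, 1876 is in that span).
Mar 17, 1876 → Mar 17, 1877: 365 days.
Mar 17, 1877 → Mar 17, 1878: 365 days.
Mar 17, 1878 → Mar 17, 1879: 365 days.
Mar 17, 1879 → Mar 17, 1880: 366 days (Feb 29, 1880 is in that span).
Mar 17, 1880 → Mar 17, 1881: 365 days.
Mar 17, 1881 → Mar 17, 1882: 365 days.
Mar 17, 1882 → Mar 17, 1883: 365 days.
Mar 17, 1883 → Apr 17, 1883: 31 days (March has 31).
Apr 17, 1883 → May 17, 1883: 30 days (April has 30).
May 17, 1883 → Jun 17, 1883: 31 days (May has 31).
Jun 17, 1883 → Jul 17, 1883: 30 days (June has 30).
Jul 17, 1883 → Aug 17, 1883: 31 days (July has 31).
Aug 17, 1883 → Sep 17, 1883: 31 days (August has 31).
Sep 17, 1883 → Oct 17, 1883: 30 days (September has 30).
Oct 17, 1883 → Nov 17, 1883: 31 days (October has 31).
Nov 17, 1883 → Dec 17, 1883: 30 days (November has 30).
Dec 17, 1883 → Jan 17, 1884: 31 days (December has 31).
Jan 17, 1884 → Feb 17, 1884: 31 days (January has 31).
Feb 17, 1884 → Feb 27, 1884: 10 days.
Total: 5825 days.

5825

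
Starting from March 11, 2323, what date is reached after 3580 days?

+366 (one year; includes Feb 29, 2324) → Mar 11, 2324 (3214 left).
+365 (one year) → Mar 11, 2325 (2849 left).
+365 (one year) → Mar 11, 2326 (2484 left).
+365 (one year) → Mar 11, 2327 (2119 left).
+366 (one year; includes Feb 29, 2328) → Mar 11, 2328 (1753 left).
+365 (one year) → Mar 11, 2329 (1388 left).
+365 (one year) → Mar 11, 2330 (1023 left).
+365 (one year) → Mar 11, 2331 (658 left).
+366 (one year; includes Feb 29, 2332) → Mar 11, 2332 (292 left).
Mar has 31 days: +21 → Apr 1, 2332 (271 left).
Apr has 30 days: +30 → May 1, 2332 (241 left).
May has 31 days: +31 → Jun 1, 2332 (210 left).
Jun has 30 days: +30 → Jul 1, 2332 (180 left).
Jul has 31 days: +31 → Aug 1, 2332 (149 left).
Aug has 31 days: +31 → Sep 1, 2332 (118 left).
Sep has 30 days: +30 → Oct 1, 2332 (88 left).
Oct has 31 days: +31 → Nov 1, 2332 (57 left).
Nov has 30 days: +30 → Dec 1, 2332 (27 left).
+27 → Dec 28, 2332.

December 28, 2332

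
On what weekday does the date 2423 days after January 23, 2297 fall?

Sunday

First find the weekday of Jan 23, 2297. Doomsday rule: the anchor day for the 2200s is Friday. For year 97: 97÷12 = 8 r 1, and 1÷4 = 0, so 8+1+0 = 9.
Friday + 9 ≡ Sunday — that's 2297's doomsday.
In January the doomsday date is Jan 3 (2297 is not a leap year).
Jan 23 is 20 days after Jan 3; 20 mod 7 = 6, so Sunday + 6 = Saturday.
2423 mod 7 = 1, so 2423 days after a Saturday is Saturday + 1 = Sunday.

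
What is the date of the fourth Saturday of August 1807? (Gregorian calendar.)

August 22, 1807

August 1, 1807 is a Saturday.
The first Saturday is therefore August 1 (same day).
The fourth Saturday is 1 + 3×7 = August 22.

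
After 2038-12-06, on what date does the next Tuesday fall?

Dec 6, 2038 is a Monday.
From Monday to the next Tuesday is 1 day.
Dec 6, 2038 + 1 = Dec 7, 2038.

December 7, 2038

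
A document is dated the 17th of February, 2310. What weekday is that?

Thursday

Doomsday rule: the anchor day for the 2300s is Wednesday. For year 10: 10÷12 = 0 r 10, and 10÷4 = 2, so 0+10+2 = 12.
Wednesday + 12 ≡ Monday — that's 2310's doomsday.
In February the doomsday date is Feb 28 (2310 is not a leap year).
Feb 17 is 11 days before Feb 28; 11 mod 7 = 4, so Monday − 4 = Thursday.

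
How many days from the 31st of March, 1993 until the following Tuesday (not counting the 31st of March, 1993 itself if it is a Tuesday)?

6

Mar 31, 1993 is a Wednesday.
From Wednesday to the next Tuesday is 6 days.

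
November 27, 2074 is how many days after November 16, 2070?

Nov 16, 2070 → Nov 16, 2071: 365 days.
Nov 16, 2071 → Nov 16, 2072: 366 days (Feb 29, 2072 is in that span).
Nov 16, 2072 → Nov 16, 2073: 365 days.
Nov 16, 2073 → Dec 16, 2073: 30 days (November has 30).
Dec 16, 2073 → Jan 16, 2074: 31 days (December has 31).
Jan 16, 2074 → Feb 16, 2074: 31 days (January has 31).
Feb 16, 2074 → Mar 16, 2074: 28 days (February has 28).
Mar 16, 2074 → Apr 16, 2074: 31 days (March has 31).
Apr 16, 2074 → May 16, 2074: 30 days (April has 30).
May 16, 2074 → Jun 16, 2074: 31 days (May has 31).
Jun 16, 2074 → Jul 16, 2074: 30 days (June has 30).
Jul 16, 2074 → Aug 16, 2074: 31 days (July has 31).
Aug 16, 2074 → Sep 16, 2074: 31 days (August has 31).
Sep 16, 2074 → Oct 16, 2074: 30 days (September has 30).
Oct 16, 2074 → Nov 16, 2074: 31 days (October has 31).
Nov 16, 2074 → Nov 27, 2074: 11 days.
Total: 1472 days.

1472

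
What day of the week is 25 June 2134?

Doomsday rule: the anchor day for the 2100s is Sunday. For year 34: 34÷12 = 2 r 10, and 10÷4 = 2, so 2+10+2 = 14.
Sunday + 14 ≡ Sunday — that's 2134's doomsday.
In June the doomsday date is Jun 6.
Jun 25 is 19 days after Jun 6; 19 mod 7 = 5, so Sunday + 5 = Friday.

Friday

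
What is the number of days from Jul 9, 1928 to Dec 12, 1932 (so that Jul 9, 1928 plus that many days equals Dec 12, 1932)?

Jul 9, 1928 → Jul 9, 1929: 365 days.
Jul 9, 1929 → Jul 9, 1930: 365 days.
Jul 9, 1930 → Jul 9, 1931: 365 days.
Jul 9, 1931 → Jul 9, 1932: 366 days (Feb 29, 1932 is in that span).
Jul 9, 1932 → Aug 9, 1932: 31 days (July has 31).
Aug 9, 1932 → Sep 9, 1932: 31 days (August has 31).
Sep 9, 1932 → Oct 9, 1932: 30 days (September has 30).
Oct 9, 1932 → Nov 9, 1932: 31 days (October has 31).
Nov 9, 1932 → Dec 9, 1932: 30 days (November has 30).
Dec 9, 1932 → Dec 12, 1932: 3 days.
Total: 1617 days.

1617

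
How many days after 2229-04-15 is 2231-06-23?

799

Apr 15, 2229 → Apr 15, 2230: 365 days.
Apr 15, 2230 → Apr 15, 2231: 365 days.
Apr 15, 2231 → May 15, 2231: 30 days (April has 30).
May 15, 2231 → Jun 15, 2231: 31 days (May has 31).
Jun 15, 2231 → Jun 23, 2231: 8 days.
Total: 799 days.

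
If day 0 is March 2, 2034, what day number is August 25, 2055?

Mar 2, 2034 → Mar 2, 2035: 365 days.
Mar 2, 2035 → Mar 2, 2036: 366 days (Feb 29, 2036 is in that span).
Mar 2, 2036 → Mar 2, 2037: 365 days.
Mar 2, 2037 → Mar 2, 2038: 365 days.
Mar 2, 2038 → Mar 2, 2039: 365 days.
Mar 2, 2039 → Mar 2, 2040: 366 days (Feb 29, 2040 is in that span).
Mar 2, 2040 → Mar 2, 2041: 365 days.
Mar 2, 2041 → Mar 2, 2042: 365 days.
Mar 2, 2042 → Mar 2, 2043: 365 days.
Mar 2, 2043 → Mar 2, 2044: 366 days (Feb 29, 2044 is in that span).
Mar 2, 2044 → Mar 2, 2045: 365 days.
Mar 2, 2045 → Mar 2, 2046: 365 days.
Mar 2, 2046 → Mar 2, 2047: 365 days.
Mar 2, 2047 → Mar 2, 2048: 366 days (Feb 29, 2048 is in that span).
Mar 2, 2048 → Mar 2, 2049: 365 days.
Mar 2, 2049 → Mar 2, 2050: 365 days.
Mar 2, 2050 → Mar 2, 2051: 365 days.
Mar 2, 2051 → Mar 2, 2052: 366 days (Feb 29, 2052 is in that span).
Mar 2, 2052 → Mar 2, 2053: 365 days.
Mar 2, 2053 → Mar 2, 2054: 365 days.
Mar 2, 2054 → Mar 2, 2055: 365 days.
Mar 2, 2055 → Apr 2, 2055: 31 days (March has 31).
Apr 2, 2055 → May 2, 2055: 30 days (April has 30).
May 2, 2055 → Jun 2, 2055: 31 days (May has 31).
Jun 2, 2055 → Jul 2, 2055: 30 days (June has 30).
Jul 2, 2055 → Aug 2, 2055: 31 days (July has 31).
Aug 2, 2055 → Aug 25, 2055: 23 days.
Total: 7846 days.

7846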